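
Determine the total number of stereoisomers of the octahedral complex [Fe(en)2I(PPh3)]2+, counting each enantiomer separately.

3

An octahedron has six vertices in three trans pairs; every non-trans pair is cis.
Each en is bidentate and must span two cis positions.
There are 2 geometric isomers: I and PPh3 mutually trans; I and PPh3 mutually cis (chiral).
One of these lacks any improper symmetry element and so occurs as an enantiomeric pair, giving 2 + 1 = 3 stereoisomers in total.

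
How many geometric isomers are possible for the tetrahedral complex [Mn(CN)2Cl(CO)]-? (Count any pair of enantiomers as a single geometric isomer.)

1

All four vertices of a tetrahedron are equivalent and mutually adjacent, so cis/trans isomerism cannot arise.
Only one geometric arrangement is possible.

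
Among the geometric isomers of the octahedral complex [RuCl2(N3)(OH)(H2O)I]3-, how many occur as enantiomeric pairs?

6

In an octahedral complex each vertex has one trans partner and four cis neighbours.
Exhaustive case analysis gives 9 geometric isomers.
Of these, 6 lack any improper symmetry element and so occur as enantiomeric pairs, giving 9 + 6 = 15 stereoisomers in total.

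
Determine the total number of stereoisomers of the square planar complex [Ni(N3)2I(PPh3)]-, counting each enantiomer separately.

2

A square has two trans pairs of vertices; adjacent vertices are cis.
Working through the distinct placements yields 2 geometric isomers: N3 cis; N3 trans.
Each arrangement has an internal mirror plane or centre of symmetry, so none is chiral.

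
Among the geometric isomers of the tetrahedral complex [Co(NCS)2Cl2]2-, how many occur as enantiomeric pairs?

0

Only one geometric arrangement is possible.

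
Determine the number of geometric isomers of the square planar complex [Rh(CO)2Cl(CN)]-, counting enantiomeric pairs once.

Working through the distinct placements yields 2 geometric isomers: CO cis; CO trans.

2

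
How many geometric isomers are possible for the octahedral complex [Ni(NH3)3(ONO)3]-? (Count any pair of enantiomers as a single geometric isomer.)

2

Working through the distinct placements yields 2 geometric isomers: NH3 mer; NH3 fac.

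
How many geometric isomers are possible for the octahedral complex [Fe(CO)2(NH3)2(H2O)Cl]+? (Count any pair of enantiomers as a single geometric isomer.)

An octahedron has six vertices in three trans pairs; every non-trans pair is cis.
Systematic placement gives 6 geometric isomers: CO trans, NH3 trans; CO trans, NH3 cis; CO cis, NH3 trans; CO cis, NH3 cis (3 arrangements, 2 chiral).

6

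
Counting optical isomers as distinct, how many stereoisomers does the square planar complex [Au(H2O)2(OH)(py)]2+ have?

In a square planar complex each vertex has one trans partner and two cis neighbours.
Working through the distinct placements yields 2 geometric isomers: H2O cis; H2O trans.
Each arrangement has an internal mirror plane or centre of symmetry, so none is chiral.

2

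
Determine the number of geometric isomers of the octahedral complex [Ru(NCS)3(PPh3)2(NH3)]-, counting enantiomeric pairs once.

3

In an octahedral complex each vertex has one trans partner and four cis neighbours.
There are 3 geometric isomers: NCS mer, PPh3 trans; NCS mer, PPh3 cis; NCS fac, PPh3 cis.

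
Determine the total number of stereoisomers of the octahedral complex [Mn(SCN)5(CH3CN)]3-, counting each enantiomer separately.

1

Only one geometric arrangement is possible.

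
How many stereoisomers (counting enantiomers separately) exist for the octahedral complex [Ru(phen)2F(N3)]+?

3

An octahedron has six vertices in three trans pairs; every non-trans pair is cis.
Each phen is bidentate and must span two cis positions.
There are 2 geometric isomers: F and N3 mutually trans; F and N3 mutually cis (chiral).
One of these lacks any improper symmetry element and so occurs as an enantiomeric pair, giving 2 + 1 = 3 stereoisomers in total.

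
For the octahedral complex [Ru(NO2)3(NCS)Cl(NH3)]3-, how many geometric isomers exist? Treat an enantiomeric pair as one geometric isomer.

The six octahedral sites form three mutually perpendicular trans pairs.
There are 4 geometric isomers: NO2 mer (3 arrangements); NO2 fac (chiral).

4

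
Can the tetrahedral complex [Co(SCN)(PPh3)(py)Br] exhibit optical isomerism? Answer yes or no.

All four vertices of a tetrahedron are equivalent and mutually adjacent, so cis/trans isomerism cannot arise.
Only one geometric arrangement is possible; it has no improper symmetry element, so it exists as a pair of enantiomers (2 stereoisomers).

yes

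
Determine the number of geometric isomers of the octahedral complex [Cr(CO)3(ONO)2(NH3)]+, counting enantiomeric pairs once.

Systematic placement gives 3 geometric isomers: CO mer, ONO trans; CO mer, ONO cis; CO fac, ONO cis.

3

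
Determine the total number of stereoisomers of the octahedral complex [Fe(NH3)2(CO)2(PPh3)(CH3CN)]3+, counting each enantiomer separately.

8

The six octahedral sites form three mutually perpendicular trans pairs.
Working through the distinct placements yields 6 geometric isomers: NH3 cis, CO cis (3 arrangements, 2 chiral); NH3 trans, CO cis; NH3 cis, CO trans; NH3 trans, CO trans.
Of these, 2 lack any improper symmetry element and so occur as enantiomeric pairs, giving 6 + 2 = 8 stereoisomers in total.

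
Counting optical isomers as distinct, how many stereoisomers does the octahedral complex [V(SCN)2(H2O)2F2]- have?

In an octahedral complex each vertex has one trans partner and four cis neighbours.
There are 5 geometric isomers: SCN trans, H2O trans, F trans; SCN cis, H2O cis, F trans; SCN trans, H2O cis, F cis; SCN cis, H2O cis, F cis (chiral); SCN cis, H2O trans, F cis.
One of these lacks any improper symmetry element and so occurs as an enantiomeric pair, giving 5 + 1 = 6 stereoisomers in total.

6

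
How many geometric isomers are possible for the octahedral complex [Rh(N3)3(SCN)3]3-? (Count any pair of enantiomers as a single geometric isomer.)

2

Working through the distinct placements yields 2 geometric isomers: N3 mer; N3 fac.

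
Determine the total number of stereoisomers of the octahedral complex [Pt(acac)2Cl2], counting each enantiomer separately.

An octahedron has six vertices in three trans pairs; every non-trans pair is cis.
Each acac is bidentate and must span two cis positions.
Working through the distinct placements yields 2 geometric isomers: Cl trans; Cl cis (chiral).
One of these lacks any improper symmetry element and so occurs as an enantiomeric pair, giving 2 + 1 = 3 stereoisomers in total.

3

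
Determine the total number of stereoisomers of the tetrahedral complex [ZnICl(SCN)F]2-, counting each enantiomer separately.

2

All four vertices of a tetrahedron are equivalent and mutually adjacent, so cis/trans isomerism cannot arise.
Only one geometric arrangement is possible; it has no improper symmetry element, so it exists as a pair of enantiomers (2 stereoisomers).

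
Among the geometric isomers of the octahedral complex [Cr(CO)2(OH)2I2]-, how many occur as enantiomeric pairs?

1

There are 5 geometric isomers: CO trans, OH trans, I trans; CO trans, OH cis, I cis; CO cis, OH trans, I cis; CO cis, OH cis, I cis (chiral); CO cis, OH cis, I trans.
One of these lacks any improper symmetry element and so occurs as an enantiomeric pair, giving 5 + 1 = 6 stereoisomers in total.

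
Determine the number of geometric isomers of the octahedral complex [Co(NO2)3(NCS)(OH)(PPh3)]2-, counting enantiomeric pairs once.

4

In an octahedral complex each vertex has one trans partner and four cis neighbours.
Systematic placement gives 4 geometric isomers: NO2 mer (3 arrangements); NO2 fac (chiral).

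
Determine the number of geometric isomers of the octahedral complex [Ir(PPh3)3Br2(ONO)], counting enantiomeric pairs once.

In an octahedral complex each vertex has one trans partner and four cis neighbours.
There are 3 geometric isomers: PPh3 mer, Br trans; PPh3 mer, Br cis; PPh3 fac, Br cis.

3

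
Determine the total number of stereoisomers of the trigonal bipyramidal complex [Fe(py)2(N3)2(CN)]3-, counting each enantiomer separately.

In a trigonal bipyramid the two axial positions differ from the three equatorial ones.
Exhaustive case analysis gives 5 geometric isomers.
One of these lacks any improper symmetry element and so occurs as an enantiomeric pair, giving 5 + 1 = 6 stereoisomers in total.

6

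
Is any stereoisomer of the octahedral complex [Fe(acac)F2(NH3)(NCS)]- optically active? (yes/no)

In an octahedral complex each vertex has one trans partner and four cis neighbours.
Each acac is bidentate and must span two cis positions.
The distinct arrangements are (4 in all): F trans; F cis (3 arrangements, 2 chiral).
Of these, 2 lack any improper symmetry element and so occur as enantiomeric pairs, giving 4 + 2 = 6 stereoisomers in total.

yes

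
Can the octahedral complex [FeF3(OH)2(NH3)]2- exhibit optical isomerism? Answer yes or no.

no

An octahedron has six vertices in three trans pairs; every non-trans pair is cis.
Working through the distinct placements yields 3 geometric isomers: F mer, OH trans; F mer, OH cis; F fac, OH cis.
Each arrangement has an internal mirror plane or centre of symmetry, so none is chiral.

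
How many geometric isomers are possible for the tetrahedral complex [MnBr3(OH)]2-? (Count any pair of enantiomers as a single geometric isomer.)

Only one geometric arrangement is possible.

1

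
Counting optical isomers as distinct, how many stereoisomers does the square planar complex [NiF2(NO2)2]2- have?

2

There are 2 geometric isomers: F cis; F trans.
Each arrangement has an internal mirror plane or centre of symmetry, so none is chiral.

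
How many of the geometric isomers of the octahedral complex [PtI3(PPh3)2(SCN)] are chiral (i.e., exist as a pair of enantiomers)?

0

Working through the distinct placements yields 3 geometric isomers: I mer, PPh3 cis; I mer, PPh3 trans; I fac, PPh3 cis.
Each arrangement has an internal mirror plane or centre of symmetry, so none is chiral.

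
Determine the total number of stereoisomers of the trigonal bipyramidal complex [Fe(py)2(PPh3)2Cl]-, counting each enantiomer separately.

In a trigonal bipyramid the two axial positions differ from the three equatorial ones.
Placing the ligands in turn and identifying arrangements related by rotation or reflection leaves 5 distinct geometric isomers.
One of these lacks any improper symmetry element and so occurs as an enantiomeric pair, giving 5 + 1 = 6 stereoisomers in total.

6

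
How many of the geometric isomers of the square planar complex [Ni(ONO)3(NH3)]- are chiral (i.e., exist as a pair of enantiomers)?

Only one geometric arrangement is possible.

0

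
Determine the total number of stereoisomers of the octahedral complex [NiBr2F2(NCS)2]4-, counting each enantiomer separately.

6

An octahedron has six vertices in three trans pairs; every non-trans pair is cis.
There are 5 geometric isomers: Br trans, F trans, NCS trans; Br trans, F cis, NCS cis; Br cis, F cis, NCS trans; Br cis, F cis, NCS cis (chiral); Br cis, F trans, NCS cis.
One of these lacks any improper symmetry element and so occurs as an enantiomeric pair, giving 5 + 1 = 6 stereoisomers in total.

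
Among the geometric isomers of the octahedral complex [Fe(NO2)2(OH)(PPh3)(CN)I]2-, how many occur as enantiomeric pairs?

In an octahedral complex each vertex has one trans partner and four cis neighbours.
Exhaustive case analysis gives 9 geometric isomers.
Of these, 6 lack any improper symmetry element and so occur as enantiomeric pairs, giving 9 + 6 = 15 stereoisomers in total.

6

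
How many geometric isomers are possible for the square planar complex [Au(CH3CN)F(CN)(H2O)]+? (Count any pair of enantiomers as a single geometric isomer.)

A square has two trans pairs of vertices; adjacent vertices are cis.
Working through the distinct placements yields 3 geometric isomers: (CH3CN/F trans, CN/H2O trans); (CH3CN/H2O trans, CN/F trans); (CH3CN/CN trans, F/H2O trans).

3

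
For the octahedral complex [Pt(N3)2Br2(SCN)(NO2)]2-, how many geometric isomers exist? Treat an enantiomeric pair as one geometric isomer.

An octahedron has six vertices in three trans pairs; every non-trans pair is cis.
Working through the distinct placements yields 6 geometric isomers: N3 trans, Br trans; N3 cis, Br trans; N3 cis, Br cis (3 arrangements, 2 chiral); N3 trans, Br cis.

6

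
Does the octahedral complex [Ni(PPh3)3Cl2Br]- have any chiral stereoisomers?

no

An octahedron has six vertices in three trans pairs; every non-trans pair is cis.
The distinct arrangements are (3 in all): PPh3 mer, Cl cis; PPh3 mer, Cl trans; PPh3 fac, Cl cis.
Each arrangement has an internal mirror plane or centre of symmetry, so none is chiral.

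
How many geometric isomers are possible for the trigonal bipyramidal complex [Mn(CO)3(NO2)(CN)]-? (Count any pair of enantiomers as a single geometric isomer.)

4

In a trigonal bipyramid the two axial positions differ from the three equatorial ones.
Systematic placement gives 4 geometric isomers: NO2 equatorial, CN axial; NO2 axial, CN axial; NO2 equatorial, CN equatorial; NO2 axial, CN equatorial.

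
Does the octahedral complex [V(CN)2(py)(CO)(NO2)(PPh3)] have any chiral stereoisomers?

yes

The six octahedral sites form three mutually perpendicular trans pairs.
Systematic enumeration (placing each ligand type in turn and discarding arrangements equivalent by rotation or reflection) gives 9 geometric isomers.
Of these, 6 lack any improper symmetry element and so occur as enantiomeric pairs, giving 9 + 6 = 15 stereoisomers in total.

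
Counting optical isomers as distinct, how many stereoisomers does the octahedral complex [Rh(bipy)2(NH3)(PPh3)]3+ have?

An octahedron has six vertices in three trans pairs; every non-trans pair is cis.
Each bipy is bidentate and must span two cis positions.
The distinct arrangements are (2 in all): NH3 and PPh3 mutually trans; NH3 and PPh3 mutually cis (chiral).
One of these lacks any improper symmetry element and so occurs as an enantiomeric pair, giving 2 + 1 = 3 stereoisomers in total.

3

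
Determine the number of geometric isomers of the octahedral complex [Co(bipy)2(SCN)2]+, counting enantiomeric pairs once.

2

Each bipy is bidentate and must span two cis positions.
The distinct arrangements are (2 in all): SCN trans; SCN cis (chiral).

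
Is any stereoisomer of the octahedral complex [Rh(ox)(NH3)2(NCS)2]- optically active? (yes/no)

yes

In an octahedral complex each vertex has one trans partner and four cis neighbours.
Each ox is bidentate and must span two cis positions.
The distinct arrangements are (3 in all): NH3 cis, NCS trans; NH3 cis, NCS cis (chiral); NH3 trans, NCS cis.
One of these lacks any improper symmetry element and so occurs as an enantiomeric pair, giving 3 + 1 = 4 stereoisomers in total.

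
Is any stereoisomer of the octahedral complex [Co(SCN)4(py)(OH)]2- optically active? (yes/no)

The six octahedral sites form three mutually perpendicular trans pairs.
Working through the distinct placements yields 2 geometric isomers: py and OH mutually cis; py and OH mutually trans.
Each arrangement has an internal mirror plane or centre of symmetry, so none is chiral.

no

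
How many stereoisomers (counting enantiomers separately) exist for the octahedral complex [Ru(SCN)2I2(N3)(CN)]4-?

In an octahedral complex each vertex has one trans partner and four cis neighbours.
The distinct arrangements are (6 in all): SCN trans, I cis; SCN cis, I cis (3 arrangements, 2 chiral); SCN trans, I trans; SCN cis, I trans.
Of these, 2 lack any improper symmetry element and so occur as enantiomeric pairs, giving 6 + 2 = 8 stereoisomers in total.

8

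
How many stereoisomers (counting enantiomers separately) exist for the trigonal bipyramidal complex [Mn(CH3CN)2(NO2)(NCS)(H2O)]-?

10

Placing the ligands in turn and identifying arrangements related by rotation or reflection leaves 7 distinct geometric isomers.
Of these, 3 lack any improper symmetry element and so occur as enantiomeric pairs, giving 7 + 3 = 10 stereoisomers in total.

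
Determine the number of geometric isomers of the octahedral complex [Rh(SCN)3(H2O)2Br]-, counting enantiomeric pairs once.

The six octahedral sites form three mutually perpendicular trans pairs.
Systematic placement gives 3 geometric isomers: SCN mer, H2O cis; SCN mer, H2O trans; SCN fac, H2O cis.

3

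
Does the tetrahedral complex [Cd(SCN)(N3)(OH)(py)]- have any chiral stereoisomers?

In a tetrahedral complex all four positions are equivalent and every pair of ligands is adjacent — there is no cis/trans distinction.
Only one geometric arrangement is possible; it has no improper symmetry element, so it exists as a pair of enantiomers (2 stereoisomers).

yes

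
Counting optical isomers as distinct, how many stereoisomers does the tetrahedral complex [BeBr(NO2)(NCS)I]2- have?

All four vertices of a tetrahedron are equivalent and mutually adjacent, so cis/trans isomerism cannot arise.
Only one geometric arrangement is possible; it has no improper symmetry element, so it exists as a pair of enantiomers (2 stereoisomers).

2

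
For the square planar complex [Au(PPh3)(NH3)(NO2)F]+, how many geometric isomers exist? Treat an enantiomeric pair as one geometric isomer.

3

In a square planar complex each vertex has one trans partner and two cis neighbours.
The distinct arrangements are (3 in all): (F/NO2 trans, NH3/PPh3 trans); (F/PPh3 trans, NH3/NO2 trans); (F/NH3 trans, NO2/PPh3 trans).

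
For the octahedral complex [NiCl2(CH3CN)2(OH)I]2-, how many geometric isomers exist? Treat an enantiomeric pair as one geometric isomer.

6

The six octahedral sites form three mutually perpendicular trans pairs.
The distinct arrangements are (6 in all): Cl trans, CH3CN trans; Cl cis, CH3CN trans; Cl cis, CH3CN cis (3 arrangements, 2 chiral); Cl trans, CH3CN cis.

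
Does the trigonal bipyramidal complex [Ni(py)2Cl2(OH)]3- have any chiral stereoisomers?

yes

A trigonal bipyramid has two axial and three equatorial sites, which are chemically inequivalent.
Exhaustive case analysis gives 5 geometric isomers.
One of these lacks any improper symmetry element and so occurs as an enantiomeric pair, giving 5 + 1 = 6 stereoisomers in total.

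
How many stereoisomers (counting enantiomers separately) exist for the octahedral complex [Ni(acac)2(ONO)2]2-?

An octahedron has six vertices in three trans pairs; every non-trans pair is cis.
Each acac is bidentate and must span two cis positions.
There are 2 geometric isomers: ONO trans; ONO cis (chiral).
One of these lacks any improper symmetry element and so occurs as an enantiomeric pair, giving 2 + 1 = 3 stereoisomers in total.

3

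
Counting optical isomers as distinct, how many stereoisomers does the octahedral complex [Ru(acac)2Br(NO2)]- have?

Each acac is bidentate and must span two cis positions.
There are 2 geometric isomers: Br and NO2 mutually trans; Br and NO2 mutually cis (chiral).
One of these lacks any improper symmetry element and so occurs as an enantiomeric pair, giving 2 + 1 = 3 stereoisomers in total.

3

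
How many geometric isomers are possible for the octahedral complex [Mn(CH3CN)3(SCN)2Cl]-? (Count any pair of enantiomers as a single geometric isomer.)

3

An octahedron has six vertices in three trans pairs; every non-trans pair is cis.
The distinct arrangements are (3 in all): CH3CN mer, SCN trans; CH3CN mer, SCN cis; CH3CN fac, SCN cis.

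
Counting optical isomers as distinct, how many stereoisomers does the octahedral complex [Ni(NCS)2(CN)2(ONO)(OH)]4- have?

The six octahedral sites form three mutually perpendicular trans pairs.
Systematic placement gives 6 geometric isomers: NCS trans, CN trans; NCS cis, CN trans; NCS cis, CN cis (3 arrangements, 2 chiral); NCS trans, CN cis.
Of these, 2 lack any improper symmetry element and so occur as enantiomeric pairs, giving 6 + 2 = 8 stereoisomers in total.

8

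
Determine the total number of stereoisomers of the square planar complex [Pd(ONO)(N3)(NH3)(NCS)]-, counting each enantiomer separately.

3

In a square planar complex each vertex has one trans partner and two cis neighbours.
Working through the distinct placements yields 3 geometric isomers: (N3/NH3 trans, NCS/ONO trans); (N3/ONO trans, NCS/NH3 trans); (N3/NCS trans, NH3/ONO trans).
Each arrangement has an internal mirror plane or centre of symmetry, so none is chiral.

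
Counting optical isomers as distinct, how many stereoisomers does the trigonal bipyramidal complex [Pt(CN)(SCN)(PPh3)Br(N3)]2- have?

In a trigonal bipyramid the two axial positions differ from the three equatorial ones.
Exhaustive case analysis gives 10 geometric isomers.
Of these, 10 lack any improper symmetry element and so occur as enantiomeric pairs, giving 10 + 10 = 20 stereoisomers in total.

20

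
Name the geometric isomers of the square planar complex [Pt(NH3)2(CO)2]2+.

In a square planar complex each vertex has one trans partner and two cis neighbours.
The distinct arrangements are (2 in all): NH3 cis; NH3 trans.

cis and trans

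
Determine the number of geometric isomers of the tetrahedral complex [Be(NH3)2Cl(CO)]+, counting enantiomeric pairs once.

Only one geometric arrangement is possible.

1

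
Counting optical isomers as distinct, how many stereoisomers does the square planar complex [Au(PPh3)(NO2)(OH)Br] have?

3

Working through the distinct placements yields 3 geometric isomers: (Br/OH trans, NO2/PPh3 trans); (Br/PPh3 trans, NO2/OH trans); (Br/NO2 trans, OH/PPh3 trans).
Each arrangement has an internal mirror plane or centre of symmetry, so none is chiral.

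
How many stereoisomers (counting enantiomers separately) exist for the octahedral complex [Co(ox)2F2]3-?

3

In an octahedral complex each vertex has one trans partner and four cis neighbours.
Each ox is bidentate and must span two cis positions.
Systematic placement gives 2 geometric isomers: F trans; F cis (chiral).
One of these lacks any improper symmetry element and so occurs as an enantiomeric pair, giving 2 + 1 = 3 stereoisomers in total.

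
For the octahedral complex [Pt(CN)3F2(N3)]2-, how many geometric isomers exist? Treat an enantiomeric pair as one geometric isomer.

An octahedron has six vertices in three trans pairs; every non-trans pair is cis.
Working through the distinct placements yields 3 geometric isomers: CN mer, F cis; CN mer, F trans; CN fac, F cis.

3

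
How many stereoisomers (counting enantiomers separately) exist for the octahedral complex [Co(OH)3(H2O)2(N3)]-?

An octahedron has six vertices in three trans pairs; every non-trans pair is cis.
There are 3 geometric isomers: OH mer, H2O trans; OH mer, H2O cis; OH fac, H2O cis.
Each arrangement has an internal mirror plane or centre of symmetry, so none is chiral.

3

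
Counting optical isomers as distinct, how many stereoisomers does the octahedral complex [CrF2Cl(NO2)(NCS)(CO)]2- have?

Placing the ligands in turn and identifying arrangements related by rotation or reflection leaves 9 distinct geometric isomers.
Of these, 6 lack any improper symmetry element and so occur as enantiomeric pairs, giving 9 + 6 = 15 stereoisomers in total.

15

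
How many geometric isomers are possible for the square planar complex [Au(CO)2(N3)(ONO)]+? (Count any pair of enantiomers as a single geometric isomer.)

2

In a square planar complex each vertex has one trans partner and two cis neighbours.
The distinct arrangements are (2 in all): CO cis; CO trans.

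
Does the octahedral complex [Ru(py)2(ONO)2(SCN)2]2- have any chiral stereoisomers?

yes

Systematic placement gives 5 geometric isomers: py trans, ONO trans, SCN trans; py cis, ONO trans, SCN cis; py trans, ONO cis, SCN cis; py cis, ONO cis, SCN cis (chiral); py cis, ONO cis, SCN trans.
One of these lacks any improper symmetry element and so occurs as an enantiomeric pair, giving 5 + 1 = 6 stereoisomers in total.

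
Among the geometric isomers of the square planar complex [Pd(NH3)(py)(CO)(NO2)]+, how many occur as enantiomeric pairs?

0

A square has two trans pairs of vertices; adjacent vertices are cis.
The distinct arrangements are (3 in all): (CO/NO2 trans, NH3/py trans); (CO/py trans, NH3/NO2 trans); (CO/NH3 trans, NO2/py trans).
Each arrangement has an internal mirror plane or centre of symmetry, so none is chiral.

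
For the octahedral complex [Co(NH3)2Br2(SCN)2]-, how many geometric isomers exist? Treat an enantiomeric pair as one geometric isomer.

5

In an octahedral complex each vertex has one trans partner and four cis neighbours.
There are 5 geometric isomers: NH3 trans, Br trans, SCN trans; NH3 cis, Br trans, SCN cis; NH3 cis, Br cis, SCN trans; NH3 cis, Br cis, SCN cis (chiral); NH3 trans, Br cis, SCN cis.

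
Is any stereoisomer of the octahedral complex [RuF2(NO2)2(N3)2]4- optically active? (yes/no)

An octahedron has six vertices in three trans pairs; every non-trans pair is cis.
The distinct arrangements are (5 in all): F trans, NO2 trans, N3 trans; F trans, NO2 cis, N3 cis; F cis, NO2 trans, N3 cis; F cis, NO2 cis, N3 cis (chiral); F cis, NO2 cis, N3 trans.
One of these lacks any improper symmetry element and so occurs as an enantiomeric pair, giving 5 + 1 = 6 stereoisomers in total.

yes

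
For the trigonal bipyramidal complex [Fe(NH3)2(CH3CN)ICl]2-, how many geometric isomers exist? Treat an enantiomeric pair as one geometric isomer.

A trigonal bipyramid has two axial and three equatorial sites, which are chemically inequivalent.
Placing the ligands in turn and identifying arrangements related by rotation or reflection leaves 7 distinct geometric isomers.

7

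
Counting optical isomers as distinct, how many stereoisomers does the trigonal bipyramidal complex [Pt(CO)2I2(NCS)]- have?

A trigonal bipyramid has two axial and three equatorial sites, which are chemically inequivalent.
Placing the ligands in turn and identifying arrangements related by rotation or reflection leaves 5 distinct geometric isomers.
One of these lacks any improper symmetry element and so occurs as an enantiomeric pair, giving 5 + 1 = 6 stereoisomers in total.

6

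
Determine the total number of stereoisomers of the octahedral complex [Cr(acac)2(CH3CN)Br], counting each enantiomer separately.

3

The six octahedral sites form three mutually perpendicular trans pairs.
Each acac is bidentate and must span two cis positions.
There are 2 geometric isomers: CH3CN and Br mutually trans; CH3CN and Br mutually cis (chiral).
One of these lacks any improper symmetry element and so occurs as an enantiomeric pair, giving 2 + 1 = 3 stereoisomers in total.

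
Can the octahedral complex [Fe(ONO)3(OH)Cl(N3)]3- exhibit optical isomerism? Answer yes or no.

An octahedron has six vertices in three trans pairs; every non-trans pair is cis.
There are 4 geometric isomers: ONO mer (3 arrangements); ONO fac (chiral).
One of these lacks any improper symmetry element and so occurs as an enantiomeric pair, giving 4 + 1 = 5 stereoisomers in total.

yes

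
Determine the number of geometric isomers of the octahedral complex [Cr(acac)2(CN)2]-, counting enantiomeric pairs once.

2

In an octahedral complex each vertex has one trans partner and four cis neighbours.
Each acac is bidentate and must span two cis positions.
Working through the distinct placements yields 2 geometric isomers: CN trans; CN cis (chiral).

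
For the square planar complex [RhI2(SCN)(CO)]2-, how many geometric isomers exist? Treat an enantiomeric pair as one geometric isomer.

2

A square has two trans pairs of vertices; adjacent vertices are cis.
Systematic placement gives 2 geometric isomers: I cis; I trans.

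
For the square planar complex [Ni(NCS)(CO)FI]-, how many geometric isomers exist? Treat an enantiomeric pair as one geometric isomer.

3

There are 3 geometric isomers: (CO/I trans, F/NCS trans); (CO/NCS trans, F/I trans); (CO/F trans, I/NCS trans).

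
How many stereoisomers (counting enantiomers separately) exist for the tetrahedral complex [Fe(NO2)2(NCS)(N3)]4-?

In a tetrahedral complex all four positions are equivalent and every pair of ligands is adjacent — there is no cis/trans distinction.
Only one geometric arrangement is possible.

1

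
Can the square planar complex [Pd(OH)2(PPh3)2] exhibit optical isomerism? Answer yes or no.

no

A square has two trans pairs of vertices; adjacent vertices are cis.
There are 2 geometric isomers: OH cis; OH trans.
Each arrangement has an internal mirror plane or centre of symmetry, so none is chiral.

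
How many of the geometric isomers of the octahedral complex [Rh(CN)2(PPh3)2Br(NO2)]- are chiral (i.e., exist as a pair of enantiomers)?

2

In an octahedral complex each vertex has one trans partner and four cis neighbours.
Working through the distinct placements yields 6 geometric isomers: CN cis, PPh3 trans; CN cis, PPh3 cis (3 arrangements, 2 chiral); CN trans, PPh3 trans; CN trans, PPh3 cis.
Of these, 2 lack any improper symmetry element and so occur as enantiomeric pairs, giving 6 + 2 = 8 stereoisomers in total.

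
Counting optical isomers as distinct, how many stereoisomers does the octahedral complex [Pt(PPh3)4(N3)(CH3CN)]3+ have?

The six octahedral sites form three mutually perpendicular trans pairs.
Systematic placement gives 2 geometric isomers: N3 and CH3CN mutually trans; N3 and CH3CN mutually cis.
Each arrangement has an internal mirror plane or centre of symmetry, so none is chiral.

2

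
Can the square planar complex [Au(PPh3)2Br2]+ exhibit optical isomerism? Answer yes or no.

A square has two trans pairs of vertices; adjacent vertices are cis.
Working through the distinct placements yields 2 geometric isomers: PPh3 cis; PPh3 trans.
Each arrangement has an internal mirror plane or centre of symmetry, so none is chiral.

no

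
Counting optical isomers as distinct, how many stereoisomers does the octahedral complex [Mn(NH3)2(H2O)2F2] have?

In an octahedral complex each vertex has one trans partner and four cis neighbours.
Working through the distinct placements yields 5 geometric isomers: NH3 trans, H2O trans, F trans; NH3 cis, H2O cis, F trans; NH3 trans, H2O cis, F cis; NH3 cis, H2O cis, F cis (chiral); NH3 cis, H2O trans, F cis.
One of these lacks any improper symmetry element and so occurs as an enantiomeric pair, giving 5 + 1 = 6 stereoisomers in total.

6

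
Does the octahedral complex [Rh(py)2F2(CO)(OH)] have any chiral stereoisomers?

yes

An octahedron has six vertices in three trans pairs; every non-trans pair is cis.
There are 6 geometric isomers: py trans, F cis; py cis, F cis (3 arrangements, 2 chiral); py trans, F trans; py cis, F trans.
Of these, 2 lack any improper symmetry element and so occur as enantiomeric pairs, giving 6 + 2 = 8 stereoisomers in total.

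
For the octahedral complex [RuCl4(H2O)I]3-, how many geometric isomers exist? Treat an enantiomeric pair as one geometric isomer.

2

An octahedron has six vertices in three trans pairs; every non-trans pair is cis.
Working through the distinct placements yields 2 geometric isomers: H2O and I mutually trans; H2O and I mutually cis.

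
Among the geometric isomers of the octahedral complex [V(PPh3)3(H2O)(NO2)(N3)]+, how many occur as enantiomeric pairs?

In an octahedral complex each vertex has one trans partner and four cis neighbours.
The distinct arrangements are (4 in all): PPh3 mer (3 arrangements); PPh3 fac (chiral).
One of these lacks any improper symmetry element and so occurs as an enantiomeric pair, giving 4 + 1 = 5 stereoisomers in total.

1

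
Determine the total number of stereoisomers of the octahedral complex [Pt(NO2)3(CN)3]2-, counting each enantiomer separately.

2

An octahedron has six vertices in three trans pairs; every non-trans pair is cis.
Working through the distinct placements yields 2 geometric isomers: NO2 mer; NO2 fac.
Each arrangement has an internal mirror plane or centre of symmetry, so none is chiral.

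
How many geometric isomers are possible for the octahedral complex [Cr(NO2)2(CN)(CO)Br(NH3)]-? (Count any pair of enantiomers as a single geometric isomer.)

9

Exhaustive case analysis gives 9 geometric isomers.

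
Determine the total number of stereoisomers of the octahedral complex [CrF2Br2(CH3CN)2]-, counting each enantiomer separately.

6

An octahedron has six vertices in three trans pairs; every non-trans pair is cis.
The distinct arrangements are (5 in all): F trans, Br trans, CH3CN trans; F cis, Br trans, CH3CN cis; F trans, Br cis, CH3CN cis; F cis, Br cis, CH3CN cis (chiral); F cis, Br cis, CH3CN trans.
One of these lacks any improper symmetry element and so occurs as an enantiomeric pair, giving 5 + 1 = 6 stereoisomers in total.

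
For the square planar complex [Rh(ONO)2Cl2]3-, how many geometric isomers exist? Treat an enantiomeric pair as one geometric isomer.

2

In a square planar complex each vertex has one trans partner and two cis neighbours.
Working through the distinct placements yields 2 geometric isomers: ONO cis; ONO trans.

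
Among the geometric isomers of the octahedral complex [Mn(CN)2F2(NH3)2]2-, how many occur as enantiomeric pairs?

1

There are 5 geometric isomers: CN trans, F trans, NH3 trans; CN trans, F cis, NH3 cis; CN cis, F cis, NH3 trans; CN cis, F cis, NH3 cis (chiral); CN cis, F trans, NH3 cis.
One of these lacks any improper symmetry element and so occurs as an enantiomeric pair, giving 5 + 1 = 6 stereoisomers in total.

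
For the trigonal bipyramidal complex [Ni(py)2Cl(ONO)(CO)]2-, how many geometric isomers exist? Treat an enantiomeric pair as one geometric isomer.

7

In a trigonal bipyramid the two axial positions differ from the three equatorial ones.
Placing the ligands in turn and identifying arrangements related by rotation or reflection leaves 7 distinct geometric isomers.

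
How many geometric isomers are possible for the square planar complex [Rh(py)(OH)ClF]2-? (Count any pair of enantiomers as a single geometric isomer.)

There are 3 geometric isomers: (Cl/OH trans, F/py trans); (Cl/py trans, F/OH trans); (Cl/F trans, OH/py trans).

3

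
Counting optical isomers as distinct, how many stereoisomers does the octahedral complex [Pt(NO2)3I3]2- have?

The six octahedral sites form three mutually perpendicular trans pairs.
Working through the distinct placements yields 2 geometric isomers: NO2 mer; NO2 fac.
Each arrangement has an internal mirror plane or centre of symmetry, so none is chiral.

2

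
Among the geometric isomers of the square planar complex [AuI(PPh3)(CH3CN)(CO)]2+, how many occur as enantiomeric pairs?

0

In a square planar complex each vertex has one trans partner and two cis neighbours.
Systematic placement gives 3 geometric isomers: (CH3CN/I trans, CO/PPh3 trans); (CH3CN/PPh3 trans, CO/I trans); (CH3CN/CO trans, I/PPh3 trans).
Each arrangement has an internal mirror plane or centre of symmetry, so none is chiral.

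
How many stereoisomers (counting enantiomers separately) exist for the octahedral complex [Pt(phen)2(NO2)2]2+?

3

An octahedron has six vertices in three trans pairs; every non-trans pair is cis.
Each phen is bidentate and must span two cis positions.
Systematic placement gives 2 geometric isomers: NO2 trans; NO2 cis (chiral).
One of these lacks any improper symmetry element and so occurs as an enantiomeric pair, giving 2 + 1 = 3 stereoisomers in total.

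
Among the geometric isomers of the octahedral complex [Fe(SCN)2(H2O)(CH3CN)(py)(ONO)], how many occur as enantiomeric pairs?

The six octahedral sites form three mutually perpendicular trans pairs.
Exhaustive case analysis gives 9 geometric isomers.
Of these, 6 lack any improper symmetry element and so occur as enantiomeric pairs, giving 9 + 6 = 15 stereoisomers in total.

6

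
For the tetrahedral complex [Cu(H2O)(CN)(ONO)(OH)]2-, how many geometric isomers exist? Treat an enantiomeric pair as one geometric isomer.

All four vertices of a tetrahedron are equivalent and mutually adjacent, so cis/trans isomerism cannot arise.
Only one geometric arrangement is possible; it has no improper symmetry element, so it exists as a pair of enantiomers (2 stereoisomers).

1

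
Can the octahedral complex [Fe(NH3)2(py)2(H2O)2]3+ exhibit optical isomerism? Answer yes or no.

yes

An octahedron has six vertices in three trans pairs; every non-trans pair is cis.
Systematic placement gives 5 geometric isomers: NH3 trans, py trans, H2O trans; NH3 cis, py cis, H2O trans; NH3 cis, py trans, H2O cis; NH3 cis, py cis, H2O cis (chiral); NH3 trans, py cis, H2O cis.
One of these lacks any improper symmetry element and so occurs as an enantiomeric pair, giving 5 + 1 = 6 stereoisomers in total.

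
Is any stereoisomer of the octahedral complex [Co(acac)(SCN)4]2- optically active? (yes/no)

An octahedron has six vertices in three trans pairs; every non-trans pair is cis.
Each acac is bidentate and must span two cis positions.
Only one geometric arrangement is possible.

no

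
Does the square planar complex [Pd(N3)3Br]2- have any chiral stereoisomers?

no

Only one geometric arrangement is possible.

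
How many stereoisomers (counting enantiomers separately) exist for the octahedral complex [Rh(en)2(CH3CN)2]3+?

Each en is bidentate and must span two cis positions.
There are 2 geometric isomers: CH3CN trans; CH3CN cis (chiral).
One of these lacks any improper symmetry element and so occurs as an enantiomeric pair, giving 2 + 1 = 3 stereoisomers in total.

3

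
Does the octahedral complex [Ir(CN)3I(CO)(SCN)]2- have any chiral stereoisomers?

In an octahedral complex each vertex has one trans partner and four cis neighbours.
Working through the distinct placements yields 4 geometric isomers: CN mer (3 arrangements); CN fac (chiral).
One of these lacks any improper symmetry element and so occurs as an enantiomeric pair, giving 4 + 1 = 5 stereoisomers in total.

yes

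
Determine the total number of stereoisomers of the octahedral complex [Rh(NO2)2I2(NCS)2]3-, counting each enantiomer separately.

The six octahedral sites form three mutually perpendicular trans pairs.
Systematic placement gives 5 geometric isomers: NO2 trans, I trans, NCS trans; NO2 cis, I trans, NCS cis; NO2 trans, I cis, NCS cis; NO2 cis, I cis, NCS cis (chiral); NO2 cis, I cis, NCS trans.
One of these lacks any improper symmetry element and so occurs as an enantiomeric pair, giving 5 + 1 = 6 stereoisomers in total.

6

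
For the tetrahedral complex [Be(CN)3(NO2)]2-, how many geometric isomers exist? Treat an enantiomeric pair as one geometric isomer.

1

Only one geometric arrangement is possible.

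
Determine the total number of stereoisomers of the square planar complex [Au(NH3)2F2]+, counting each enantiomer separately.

2

The distinct arrangements are (2 in all): NH3 cis; NH3 trans.
Each arrangement has an internal mirror plane or centre of symmetry, so none is chiral.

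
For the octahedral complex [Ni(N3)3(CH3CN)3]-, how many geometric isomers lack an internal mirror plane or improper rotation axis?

0

The six octahedral sites form three mutually perpendicular trans pairs.
The distinct arrangements are (2 in all): N3 mer; N3 fac.
Each arrangement has an internal mirror plane or centre of symmetry, so none is chiral.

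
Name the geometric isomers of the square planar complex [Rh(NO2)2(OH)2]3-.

A square has two trans pairs of vertices; adjacent vertices are cis.
Systematic placement gives 2 geometric isomers: NO2 cis; NO2 trans.

cis and trans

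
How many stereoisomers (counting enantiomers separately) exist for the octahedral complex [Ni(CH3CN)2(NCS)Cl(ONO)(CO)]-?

Systematic enumeration (placing each ligand type in turn and discarding arrangements equivalent by rotation or reflection) gives 9 geometric isomers.
Of these, 6 lack any improper symmetry element and so occur as enantiomeric pairs, giving 9 + 6 = 15 stereoisomers in total.

15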